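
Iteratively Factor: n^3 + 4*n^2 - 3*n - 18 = (n + 3)*(n^2 + n - 6) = (n - 2)*(n + 3)*(n + 3)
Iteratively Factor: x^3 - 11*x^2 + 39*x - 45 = (x - 3)*(x^2 - 8*x + 15) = (x - 3)^2*(x - 5)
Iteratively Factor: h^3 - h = (h + 1)*(h^2 - h) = h*(h + 1)*(h - 1)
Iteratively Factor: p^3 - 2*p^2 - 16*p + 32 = (p - 2)*(p^2 - 16) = (p - 2)*(p + 4)*(p - 4)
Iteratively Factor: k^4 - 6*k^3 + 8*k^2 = (k - 4)*(k^3 - 2*k^2) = k*(k - 4)*(k^2 - 2*k) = k^2*(k - 4)*(k - 2)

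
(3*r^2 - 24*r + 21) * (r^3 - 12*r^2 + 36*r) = 3*r^5 - 60*r^4 + 417*r^3 - 1116*r^2 + 756*r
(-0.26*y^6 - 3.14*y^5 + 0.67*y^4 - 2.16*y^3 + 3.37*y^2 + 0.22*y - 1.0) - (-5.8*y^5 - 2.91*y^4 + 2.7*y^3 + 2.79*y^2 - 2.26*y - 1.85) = -0.26*y^6 + 2.66*y^5 + 3.58*y^4 - 4.86*y^3 + 0.58*y^2 + 2.48*y + 0.85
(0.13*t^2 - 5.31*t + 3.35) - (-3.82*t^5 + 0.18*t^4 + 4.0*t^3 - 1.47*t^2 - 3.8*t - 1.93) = 3.82*t^5 - 0.18*t^4 - 4.0*t^3 + 1.6*t^2 - 1.51*t + 5.28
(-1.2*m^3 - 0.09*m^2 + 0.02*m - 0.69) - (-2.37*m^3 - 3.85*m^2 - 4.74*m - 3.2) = 1.17*m^3 + 3.76*m^2 + 4.76*m + 2.51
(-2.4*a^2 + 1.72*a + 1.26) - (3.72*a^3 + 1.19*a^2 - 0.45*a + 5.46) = -3.72*a^3 - 3.59*a^2 + 2.17*a - 4.2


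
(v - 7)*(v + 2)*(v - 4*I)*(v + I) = v^4 - 5*v^3 - 3*I*v^3 - 10*v^2 + 15*I*v^2 - 20*v + 42*I*v - 56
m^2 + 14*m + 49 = (m + 7)^2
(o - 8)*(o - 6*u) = o^2 - 6*o*u - 8*o + 48*u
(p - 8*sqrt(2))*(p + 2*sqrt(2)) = p^2 - 6*sqrt(2)*p - 32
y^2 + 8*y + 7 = (y + 1)*(y + 7)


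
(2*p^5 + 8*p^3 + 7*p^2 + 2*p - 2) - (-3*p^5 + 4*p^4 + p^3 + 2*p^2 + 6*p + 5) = 5*p^5 - 4*p^4 + 7*p^3 + 5*p^2 - 4*p - 7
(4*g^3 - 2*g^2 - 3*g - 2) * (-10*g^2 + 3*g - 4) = -40*g^5 + 32*g^4 + 8*g^3 + 19*g^2 + 6*g + 8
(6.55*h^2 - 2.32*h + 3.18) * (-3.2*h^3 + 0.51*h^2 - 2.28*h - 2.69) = -20.96*h^5 + 10.7645*h^4 - 26.2932*h^3 - 10.7081*h^2 - 1.0096*h - 8.5542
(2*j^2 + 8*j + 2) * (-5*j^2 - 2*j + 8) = -10*j^4 - 44*j^3 - 10*j^2 + 60*j + 16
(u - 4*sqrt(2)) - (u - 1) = 1 - 4*sqrt(2)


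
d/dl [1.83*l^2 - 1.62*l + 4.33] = 3.66*l - 1.62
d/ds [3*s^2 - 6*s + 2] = 6*s - 6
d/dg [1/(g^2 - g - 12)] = (1 - 2*g)/(-g^2 + g + 12)^2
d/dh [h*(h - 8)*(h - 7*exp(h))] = -7*h^2*exp(h) + 3*h^2 + 42*h*exp(h) - 16*h + 56*exp(h)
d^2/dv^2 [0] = 0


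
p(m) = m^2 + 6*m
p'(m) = 2*m + 6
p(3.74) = 36.43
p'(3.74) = 13.48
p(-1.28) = -6.04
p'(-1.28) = 3.44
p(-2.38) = -8.62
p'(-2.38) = 1.24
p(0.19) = 1.18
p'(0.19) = 6.38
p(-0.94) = -4.76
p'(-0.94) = 4.12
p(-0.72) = -3.80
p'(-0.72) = 4.56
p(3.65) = 35.22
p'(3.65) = 13.30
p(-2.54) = -8.79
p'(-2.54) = 0.92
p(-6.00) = 0.00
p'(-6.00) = -6.00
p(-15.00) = 135.00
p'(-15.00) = -24.00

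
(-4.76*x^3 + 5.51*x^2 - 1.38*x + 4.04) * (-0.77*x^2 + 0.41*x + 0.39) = 3.6652*x^5 - 6.1943*x^4 + 1.4653*x^3 - 1.5277*x^2 + 1.1182*x + 1.5756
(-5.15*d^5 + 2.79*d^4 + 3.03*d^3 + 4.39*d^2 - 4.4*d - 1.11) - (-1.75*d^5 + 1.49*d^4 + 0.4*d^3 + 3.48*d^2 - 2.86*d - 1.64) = -3.4*d^5 + 1.3*d^4 + 2.63*d^3 + 0.91*d^2 - 1.54*d + 0.53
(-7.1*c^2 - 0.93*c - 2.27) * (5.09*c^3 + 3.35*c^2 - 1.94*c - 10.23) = -36.139*c^5 - 28.5187*c^4 - 0.895800000000001*c^3 + 66.8327*c^2 + 13.9177*c + 23.2221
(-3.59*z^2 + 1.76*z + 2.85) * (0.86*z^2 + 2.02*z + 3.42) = -3.0874*z^4 - 5.7382*z^3 - 6.2716*z^2 + 11.7762*z + 9.747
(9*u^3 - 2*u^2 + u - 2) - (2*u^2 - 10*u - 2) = 9*u^3 - 4*u^2 + 11*u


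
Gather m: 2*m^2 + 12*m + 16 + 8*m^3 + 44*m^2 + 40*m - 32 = 8*m^3 + 46*m^2 + 52*m - 16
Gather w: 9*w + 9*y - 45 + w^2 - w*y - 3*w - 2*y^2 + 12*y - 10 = w^2 + w*(6 - y) - 2*y^2 + 21*y - 55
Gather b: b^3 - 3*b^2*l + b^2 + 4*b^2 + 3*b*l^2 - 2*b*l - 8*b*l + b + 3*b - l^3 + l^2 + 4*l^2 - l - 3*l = b^3 + b^2*(5 - 3*l) + b*(3*l^2 - 10*l + 4) - l^3 + 5*l^2 - 4*l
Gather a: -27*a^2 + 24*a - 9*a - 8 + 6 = -27*a^2 + 15*a - 2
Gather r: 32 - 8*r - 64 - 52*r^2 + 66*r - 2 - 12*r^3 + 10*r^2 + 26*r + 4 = -12*r^3 - 42*r^2 + 84*r - 30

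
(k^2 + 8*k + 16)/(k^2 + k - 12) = (k + 4)/(k - 3)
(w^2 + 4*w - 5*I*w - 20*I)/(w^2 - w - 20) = (w - 5*I)/(w - 5)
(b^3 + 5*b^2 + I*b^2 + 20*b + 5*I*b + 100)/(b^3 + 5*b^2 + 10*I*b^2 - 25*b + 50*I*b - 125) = (b - 4*I)/(b + 5*I)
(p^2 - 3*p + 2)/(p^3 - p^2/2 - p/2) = 2*(p - 2)/(p*(2*p + 1))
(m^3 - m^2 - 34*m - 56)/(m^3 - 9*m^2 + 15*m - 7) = (m^2 + 6*m + 8)/(m^2 - 2*m + 1)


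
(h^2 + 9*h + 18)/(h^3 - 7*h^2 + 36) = (h^2 + 9*h + 18)/(h^3 - 7*h^2 + 36)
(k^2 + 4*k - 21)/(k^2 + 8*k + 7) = (k - 3)/(k + 1)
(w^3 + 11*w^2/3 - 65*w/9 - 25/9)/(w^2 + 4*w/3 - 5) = (3*w^2 + 16*w + 5)/(3*(w + 3))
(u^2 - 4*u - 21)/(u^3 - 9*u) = (u - 7)/(u*(u - 3))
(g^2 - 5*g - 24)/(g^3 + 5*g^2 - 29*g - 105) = (g - 8)/(g^2 + 2*g - 35)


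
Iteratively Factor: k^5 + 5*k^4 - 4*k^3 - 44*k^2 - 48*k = (k + 2)*(k^4 + 3*k^3 - 10*k^2 - 24*k) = k*(k + 2)*(k^3 + 3*k^2 - 10*k - 24) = k*(k + 2)^2*(k^2 + k - 12) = k*(k + 2)^2*(k + 4)*(k - 3)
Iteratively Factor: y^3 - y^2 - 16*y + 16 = (y + 4)*(y^2 - 5*y + 4) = (y - 4)*(y + 4)*(y - 1)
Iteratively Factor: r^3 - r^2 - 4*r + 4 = (r + 2)*(r^2 - 3*r + 2) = (r - 1)*(r + 2)*(r - 2)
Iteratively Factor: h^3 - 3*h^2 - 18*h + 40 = (h - 2)*(h^2 - h - 20) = (h - 2)*(h + 4)*(h - 5)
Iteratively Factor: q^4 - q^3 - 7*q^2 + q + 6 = (q - 3)*(q^3 + 2*q^2 - q - 2) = (q - 3)*(q + 1)*(q^2 + q - 2) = (q - 3)*(q + 1)*(q + 2)*(q - 1)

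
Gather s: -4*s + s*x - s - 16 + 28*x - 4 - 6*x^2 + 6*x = s*(x - 5) - 6*x^2 + 34*x - 20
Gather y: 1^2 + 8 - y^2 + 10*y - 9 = -y^2 + 10*y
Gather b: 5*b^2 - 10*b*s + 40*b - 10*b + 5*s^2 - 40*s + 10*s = 5*b^2 + b*(30 - 10*s) + 5*s^2 - 30*s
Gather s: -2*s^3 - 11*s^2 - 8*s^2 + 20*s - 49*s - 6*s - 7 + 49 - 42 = -2*s^3 - 19*s^2 - 35*s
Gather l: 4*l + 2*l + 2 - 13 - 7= 6*l - 18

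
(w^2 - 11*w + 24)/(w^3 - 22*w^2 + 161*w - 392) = (w - 3)/(w^2 - 14*w + 49)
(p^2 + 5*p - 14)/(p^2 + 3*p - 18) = (p^2 + 5*p - 14)/(p^2 + 3*p - 18)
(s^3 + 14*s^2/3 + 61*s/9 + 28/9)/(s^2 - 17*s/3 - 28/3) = (3*s^2 + 10*s + 7)/(3*(s - 7))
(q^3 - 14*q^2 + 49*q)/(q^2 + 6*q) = (q^2 - 14*q + 49)/(q + 6)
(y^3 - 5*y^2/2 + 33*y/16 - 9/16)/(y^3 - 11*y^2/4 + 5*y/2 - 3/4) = (y - 3/4)/(y - 1)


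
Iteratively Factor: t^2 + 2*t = (t)*(t + 2)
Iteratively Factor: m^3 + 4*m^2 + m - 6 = (m - 1)*(m^2 + 5*m + 6) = (m - 1)*(m + 2)*(m + 3)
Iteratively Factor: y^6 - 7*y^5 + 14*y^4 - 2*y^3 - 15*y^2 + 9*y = (y - 1)*(y^5 - 6*y^4 + 8*y^3 + 6*y^2 - 9*y) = (y - 1)^2*(y^4 - 5*y^3 + 3*y^2 + 9*y) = (y - 1)^2*(y + 1)*(y^3 - 6*y^2 + 9*y) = (y - 3)*(y - 1)^2*(y + 1)*(y^2 - 3*y) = y*(y - 3)*(y - 1)^2*(y + 1)*(y - 3)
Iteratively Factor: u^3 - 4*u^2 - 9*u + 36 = (u - 3)*(u^2 - u - 12) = (u - 3)*(u + 3)*(u - 4)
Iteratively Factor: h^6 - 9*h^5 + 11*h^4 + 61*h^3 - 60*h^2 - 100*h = (h + 1)*(h^5 - 10*h^4 + 21*h^3 + 40*h^2 - 100*h) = (h - 5)*(h + 1)*(h^4 - 5*h^3 - 4*h^2 + 20*h) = (h - 5)*(h - 2)*(h + 1)*(h^3 - 3*h^2 - 10*h) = (h - 5)^2*(h - 2)*(h + 1)*(h^2 + 2*h) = h*(h - 5)^2*(h - 2)*(h + 1)*(h + 2)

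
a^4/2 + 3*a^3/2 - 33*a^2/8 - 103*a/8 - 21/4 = (a/2 + 1)*(a - 3)*(a + 1/2)*(a + 7/2)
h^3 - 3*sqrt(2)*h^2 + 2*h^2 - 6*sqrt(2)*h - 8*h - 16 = (h + 2)*(h - 4*sqrt(2))*(h + sqrt(2))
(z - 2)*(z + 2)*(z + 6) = z^3 + 6*z^2 - 4*z - 24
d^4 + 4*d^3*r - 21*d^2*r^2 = d^2*(d - 3*r)*(d + 7*r)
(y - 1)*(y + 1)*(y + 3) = y^3 + 3*y^2 - y - 3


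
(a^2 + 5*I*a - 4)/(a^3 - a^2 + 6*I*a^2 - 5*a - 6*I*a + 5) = (a + 4*I)/(a^2 + a*(-1 + 5*I) - 5*I)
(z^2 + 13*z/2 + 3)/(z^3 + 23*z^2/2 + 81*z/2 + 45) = (2*z + 1)/(2*z^2 + 11*z + 15)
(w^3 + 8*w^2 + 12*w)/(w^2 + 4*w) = (w^2 + 8*w + 12)/(w + 4)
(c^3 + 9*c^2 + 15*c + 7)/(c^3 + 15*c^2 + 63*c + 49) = (c + 1)/(c + 7)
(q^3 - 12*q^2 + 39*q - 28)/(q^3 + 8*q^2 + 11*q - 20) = (q^2 - 11*q + 28)/(q^2 + 9*q + 20)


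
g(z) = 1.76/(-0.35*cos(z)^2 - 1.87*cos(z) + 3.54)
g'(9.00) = -0.04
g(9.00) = 0.36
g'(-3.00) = 0.01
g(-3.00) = 0.35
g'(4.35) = 0.15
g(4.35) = 0.42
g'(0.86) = -0.66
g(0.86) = 0.81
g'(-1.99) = 0.14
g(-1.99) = 0.41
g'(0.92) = -0.62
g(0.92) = 0.77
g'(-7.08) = 0.70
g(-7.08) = 0.85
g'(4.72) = 0.27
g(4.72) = 0.50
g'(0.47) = -0.78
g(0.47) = 1.10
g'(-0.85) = 0.66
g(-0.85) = 0.82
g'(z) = 1.76*(-0.7*sin(z)*cos(z) - 1.87*sin(z))/(-0.35*cos(z)^2 - 1.87*cos(z) + 3.54)^2 = -(1.232*cos(z) + 3.2912)*sin(z)/(0.35*cos(z)^2 + 1.87*cos(z) - 3.54)^2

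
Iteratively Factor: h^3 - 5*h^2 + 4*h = (h)*(h^2 - 5*h + 4) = h*(h - 1)*(h - 4)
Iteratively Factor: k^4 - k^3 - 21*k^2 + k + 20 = (k + 1)*(k^3 - 2*k^2 - 19*k + 20) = (k + 1)*(k + 4)*(k^2 - 6*k + 5) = (k - 1)*(k + 1)*(k + 4)*(k - 5)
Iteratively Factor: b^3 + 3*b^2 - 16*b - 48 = (b + 3)*(b^2 - 16) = (b - 4)*(b + 3)*(b + 4)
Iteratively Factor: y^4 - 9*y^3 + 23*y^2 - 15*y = (y - 5)*(y^3 - 4*y^2 + 3*y) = y*(y - 5)*(y^2 - 4*y + 3) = y*(y - 5)*(y - 1)*(y - 3)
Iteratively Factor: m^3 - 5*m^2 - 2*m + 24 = (m - 3)*(m^2 - 2*m - 8) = (m - 3)*(m + 2)*(m - 4)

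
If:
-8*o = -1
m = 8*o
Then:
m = 1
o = 1/8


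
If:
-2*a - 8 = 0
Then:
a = -4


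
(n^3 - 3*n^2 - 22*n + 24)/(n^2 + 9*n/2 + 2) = 2*(n^2 - 7*n + 6)/(2*n + 1)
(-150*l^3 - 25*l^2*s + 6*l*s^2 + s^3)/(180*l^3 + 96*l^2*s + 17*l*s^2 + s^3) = (-5*l + s)/(6*l + s)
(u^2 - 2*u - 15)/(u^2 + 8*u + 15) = (u - 5)/(u + 5)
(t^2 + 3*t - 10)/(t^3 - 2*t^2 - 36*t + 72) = (t + 5)/(t^2 - 36)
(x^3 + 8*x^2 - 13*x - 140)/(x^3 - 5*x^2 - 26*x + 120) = (x + 7)/(x - 6)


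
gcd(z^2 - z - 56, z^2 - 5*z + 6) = 1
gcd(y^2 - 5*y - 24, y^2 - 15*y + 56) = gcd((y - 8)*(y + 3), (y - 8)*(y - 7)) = y - 8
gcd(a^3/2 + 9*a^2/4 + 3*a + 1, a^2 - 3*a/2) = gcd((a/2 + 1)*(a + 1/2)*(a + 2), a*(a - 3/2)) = 1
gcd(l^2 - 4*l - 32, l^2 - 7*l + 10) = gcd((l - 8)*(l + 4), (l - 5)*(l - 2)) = 1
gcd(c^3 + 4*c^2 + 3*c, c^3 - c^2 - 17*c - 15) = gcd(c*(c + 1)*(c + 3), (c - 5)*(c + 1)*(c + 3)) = c^2 + 4*c + 3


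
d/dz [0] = 0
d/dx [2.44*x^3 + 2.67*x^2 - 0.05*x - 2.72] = 7.32*x^2 + 5.34*x - 0.05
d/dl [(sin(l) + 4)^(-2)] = -2*cos(l)/(sin(l) + 4)^3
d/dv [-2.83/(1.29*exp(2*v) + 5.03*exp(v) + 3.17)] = (7.3014*exp(v) + 14.2349)*exp(v)/(1.29*exp(2*v) + 5.03*exp(v) + 3.17)^2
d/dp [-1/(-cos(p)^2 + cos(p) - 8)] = (2*cos(p) - 1)*sin(p)/(sin(p)^2 + cos(p) - 9)^2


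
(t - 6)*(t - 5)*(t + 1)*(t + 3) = t^4 - 7*t^3 - 11*t^2 + 87*t + 90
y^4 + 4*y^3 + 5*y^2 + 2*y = y*(y + 1)^2*(y + 2)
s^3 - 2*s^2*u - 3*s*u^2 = s*(s - 3*u)*(s + u)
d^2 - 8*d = d*(d - 8)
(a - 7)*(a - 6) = a^2 - 13*a + 42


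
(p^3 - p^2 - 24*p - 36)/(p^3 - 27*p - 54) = (p + 2)/(p + 3)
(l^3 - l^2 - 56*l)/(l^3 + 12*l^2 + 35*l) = (l - 8)/(l + 5)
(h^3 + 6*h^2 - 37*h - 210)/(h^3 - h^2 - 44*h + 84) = (h + 5)/(h - 2)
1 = 1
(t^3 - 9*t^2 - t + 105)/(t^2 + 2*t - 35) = (t^2 - 4*t - 21)/(t + 7)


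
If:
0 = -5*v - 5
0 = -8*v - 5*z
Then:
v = -1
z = 8/5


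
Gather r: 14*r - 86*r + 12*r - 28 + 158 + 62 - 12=180 - 60*r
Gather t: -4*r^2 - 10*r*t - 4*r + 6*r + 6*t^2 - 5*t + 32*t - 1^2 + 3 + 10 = -4*r^2 + 2*r + 6*t^2 + t*(27 - 10*r) + 12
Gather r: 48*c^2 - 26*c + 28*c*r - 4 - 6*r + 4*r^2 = 48*c^2 - 26*c + 4*r^2 + r*(28*c - 6) - 4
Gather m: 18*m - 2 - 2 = 18*m - 4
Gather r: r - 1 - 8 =r - 9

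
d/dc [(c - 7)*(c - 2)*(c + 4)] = 3*c^2 - 10*c - 22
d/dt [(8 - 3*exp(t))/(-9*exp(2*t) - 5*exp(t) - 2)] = (-27*exp(2*t) + 144*exp(t) + 46)*exp(t)/(81*exp(4*t) + 90*exp(3*t) + 61*exp(2*t) + 20*exp(t) + 4)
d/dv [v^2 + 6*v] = 2*v + 6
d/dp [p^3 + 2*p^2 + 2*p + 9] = 3*p^2 + 4*p + 2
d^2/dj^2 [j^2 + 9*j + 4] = 2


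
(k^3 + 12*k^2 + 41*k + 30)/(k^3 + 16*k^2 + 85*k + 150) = (k + 1)/(k + 5)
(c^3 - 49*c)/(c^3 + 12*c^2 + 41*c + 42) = c*(c - 7)/(c^2 + 5*c + 6)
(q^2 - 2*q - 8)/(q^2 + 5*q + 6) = (q - 4)/(q + 3)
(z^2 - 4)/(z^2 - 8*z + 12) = (z + 2)/(z - 6)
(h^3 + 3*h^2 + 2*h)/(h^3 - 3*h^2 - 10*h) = (h + 1)/(h - 5)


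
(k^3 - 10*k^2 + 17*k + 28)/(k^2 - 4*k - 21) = (k^2 - 3*k - 4)/(k + 3)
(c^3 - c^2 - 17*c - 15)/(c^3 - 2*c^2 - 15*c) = (c + 1)/c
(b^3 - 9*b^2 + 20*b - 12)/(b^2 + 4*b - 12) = (b^2 - 7*b + 6)/(b + 6)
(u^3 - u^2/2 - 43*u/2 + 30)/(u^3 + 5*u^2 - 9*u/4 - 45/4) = 2*(u - 4)/(2*u + 3)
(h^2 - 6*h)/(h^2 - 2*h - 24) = h/(h + 4)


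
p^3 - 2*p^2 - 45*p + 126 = (p - 6)*(p - 3)*(p + 7)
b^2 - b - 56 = (b - 8)*(b + 7)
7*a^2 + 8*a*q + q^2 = (a + q)*(7*a + q)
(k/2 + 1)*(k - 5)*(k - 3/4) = k^3/2 - 15*k^2/8 - 31*k/8 + 15/4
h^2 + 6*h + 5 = (h + 1)*(h + 5)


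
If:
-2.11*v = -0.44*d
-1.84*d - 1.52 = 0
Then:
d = -0.83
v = -0.17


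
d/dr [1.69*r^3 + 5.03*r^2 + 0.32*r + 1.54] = 5.07*r^2 + 10.06*r + 0.32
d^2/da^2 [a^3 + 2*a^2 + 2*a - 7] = 6*a + 4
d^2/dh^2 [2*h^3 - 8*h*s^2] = 12*h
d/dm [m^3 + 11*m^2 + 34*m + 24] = 3*m^2 + 22*m + 34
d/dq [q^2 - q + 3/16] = 2*q - 1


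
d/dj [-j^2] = -2*j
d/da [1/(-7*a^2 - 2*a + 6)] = 2*(7*a + 1)/(7*a^2 + 2*a - 6)^2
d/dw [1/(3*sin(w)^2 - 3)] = -2*sin(w)/(3*cos(w)^3)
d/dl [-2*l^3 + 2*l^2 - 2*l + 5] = -6*l^2 + 4*l - 2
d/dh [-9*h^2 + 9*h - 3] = 9 - 18*h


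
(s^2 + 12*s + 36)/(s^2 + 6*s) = (s + 6)/s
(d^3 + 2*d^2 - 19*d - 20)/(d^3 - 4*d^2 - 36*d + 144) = (d^2 + 6*d + 5)/(d^2 - 36)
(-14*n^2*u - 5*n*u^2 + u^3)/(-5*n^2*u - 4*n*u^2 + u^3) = (14*n^2 + 5*n*u - u^2)/(5*n^2 + 4*n*u - u^2)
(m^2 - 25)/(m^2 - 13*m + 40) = (m + 5)/(m - 8)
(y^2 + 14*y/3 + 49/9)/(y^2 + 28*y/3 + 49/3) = (y + 7/3)/(y + 7)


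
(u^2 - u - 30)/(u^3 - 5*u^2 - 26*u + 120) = 1/(u - 4)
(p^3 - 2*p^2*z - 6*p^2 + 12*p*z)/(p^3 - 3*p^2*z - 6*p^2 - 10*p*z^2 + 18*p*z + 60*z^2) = p*(-p + 2*z)/(-p^2 + 3*p*z + 10*z^2)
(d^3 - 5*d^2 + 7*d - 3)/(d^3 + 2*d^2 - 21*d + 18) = (d - 1)/(d + 6)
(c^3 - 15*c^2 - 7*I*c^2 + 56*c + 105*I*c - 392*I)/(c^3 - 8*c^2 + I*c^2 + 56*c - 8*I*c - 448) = (c - 7)/(c + 8*I)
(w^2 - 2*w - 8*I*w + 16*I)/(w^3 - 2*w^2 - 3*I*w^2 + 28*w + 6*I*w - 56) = (w - 8*I)/(w^2 - 3*I*w + 28)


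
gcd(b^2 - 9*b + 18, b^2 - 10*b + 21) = b - 3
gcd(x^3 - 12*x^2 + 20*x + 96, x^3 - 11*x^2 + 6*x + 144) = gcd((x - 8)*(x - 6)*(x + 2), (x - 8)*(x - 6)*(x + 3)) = x^2 - 14*x + 48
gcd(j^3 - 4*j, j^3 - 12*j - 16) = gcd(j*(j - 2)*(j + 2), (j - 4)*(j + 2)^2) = j + 2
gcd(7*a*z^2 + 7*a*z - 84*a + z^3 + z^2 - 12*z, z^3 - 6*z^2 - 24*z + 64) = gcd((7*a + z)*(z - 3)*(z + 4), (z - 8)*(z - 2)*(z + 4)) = z + 4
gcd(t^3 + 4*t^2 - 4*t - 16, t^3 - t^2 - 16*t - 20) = t + 2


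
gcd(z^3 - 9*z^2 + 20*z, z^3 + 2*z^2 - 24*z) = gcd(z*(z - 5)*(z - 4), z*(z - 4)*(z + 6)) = z^2 - 4*z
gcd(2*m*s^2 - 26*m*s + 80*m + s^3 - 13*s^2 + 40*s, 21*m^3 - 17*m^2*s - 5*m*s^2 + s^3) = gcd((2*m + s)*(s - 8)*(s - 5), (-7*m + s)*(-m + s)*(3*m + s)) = 1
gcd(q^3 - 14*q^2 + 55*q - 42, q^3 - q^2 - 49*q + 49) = q^2 - 8*q + 7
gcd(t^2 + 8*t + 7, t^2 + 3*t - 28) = t + 7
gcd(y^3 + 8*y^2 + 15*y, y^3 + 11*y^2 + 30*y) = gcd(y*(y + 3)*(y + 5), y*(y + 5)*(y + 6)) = y^2 + 5*y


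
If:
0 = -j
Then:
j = 0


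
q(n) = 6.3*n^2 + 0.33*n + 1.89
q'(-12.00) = -150.87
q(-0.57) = 3.75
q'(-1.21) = -14.92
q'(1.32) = 16.96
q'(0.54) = 7.13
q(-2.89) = 53.55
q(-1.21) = 10.71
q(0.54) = 3.91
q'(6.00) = 75.93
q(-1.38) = 13.43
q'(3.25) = 41.28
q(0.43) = 3.20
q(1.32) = 13.30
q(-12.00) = 905.13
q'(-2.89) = -36.08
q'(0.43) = 5.75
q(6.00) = 230.67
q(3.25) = 69.51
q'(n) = 12.6*n + 0.33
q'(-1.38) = -17.06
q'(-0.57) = -6.85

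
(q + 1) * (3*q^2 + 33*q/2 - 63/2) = 3*q^3 + 39*q^2/2 - 15*q - 63/2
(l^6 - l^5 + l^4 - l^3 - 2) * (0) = 0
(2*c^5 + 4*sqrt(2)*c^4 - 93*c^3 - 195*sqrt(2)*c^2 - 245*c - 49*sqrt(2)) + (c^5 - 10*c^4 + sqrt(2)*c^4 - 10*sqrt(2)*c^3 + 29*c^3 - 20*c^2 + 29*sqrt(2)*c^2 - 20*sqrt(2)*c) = 3*c^5 - 10*c^4 + 5*sqrt(2)*c^4 - 64*c^3 - 10*sqrt(2)*c^3 - 166*sqrt(2)*c^2 - 20*c^2 - 245*c - 20*sqrt(2)*c - 49*sqrt(2)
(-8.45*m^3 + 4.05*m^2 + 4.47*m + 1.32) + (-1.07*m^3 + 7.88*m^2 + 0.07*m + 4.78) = -9.52*m^3 + 11.93*m^2 + 4.54*m + 6.1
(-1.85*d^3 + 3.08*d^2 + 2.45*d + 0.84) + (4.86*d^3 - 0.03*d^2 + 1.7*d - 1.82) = 3.01*d^3 + 3.05*d^2 + 4.15*d - 0.98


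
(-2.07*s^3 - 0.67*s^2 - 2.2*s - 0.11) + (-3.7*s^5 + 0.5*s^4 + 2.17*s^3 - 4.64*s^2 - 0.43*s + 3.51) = -3.7*s^5 + 0.5*s^4 + 0.1*s^3 - 5.31*s^2 - 2.63*s + 3.4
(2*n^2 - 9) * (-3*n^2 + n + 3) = -6*n^4 + 2*n^3 + 33*n^2 - 9*n - 27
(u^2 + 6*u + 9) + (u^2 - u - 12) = 2*u^2 + 5*u - 3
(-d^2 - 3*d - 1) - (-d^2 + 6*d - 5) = 4 - 9*d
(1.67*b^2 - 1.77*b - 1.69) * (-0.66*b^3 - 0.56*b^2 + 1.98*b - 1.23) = -1.1022*b^5 + 0.233*b^4 + 5.4132*b^3 - 4.6123*b^2 - 1.1691*b + 2.0787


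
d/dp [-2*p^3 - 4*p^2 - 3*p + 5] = -6*p^2 - 8*p - 3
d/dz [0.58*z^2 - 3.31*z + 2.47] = 1.16*z - 3.31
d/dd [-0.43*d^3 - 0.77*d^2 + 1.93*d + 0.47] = -1.29*d^2 - 1.54*d + 1.93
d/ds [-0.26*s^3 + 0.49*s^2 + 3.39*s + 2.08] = -0.78*s^2 + 0.98*s + 3.39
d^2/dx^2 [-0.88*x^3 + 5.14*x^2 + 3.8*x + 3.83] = 10.28 - 5.28*x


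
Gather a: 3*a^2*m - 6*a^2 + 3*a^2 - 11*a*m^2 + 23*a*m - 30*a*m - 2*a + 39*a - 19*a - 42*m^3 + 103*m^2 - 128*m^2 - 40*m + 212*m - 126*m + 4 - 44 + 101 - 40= a^2*(3*m - 3) + a*(-11*m^2 - 7*m + 18) - 42*m^3 - 25*m^2 + 46*m + 21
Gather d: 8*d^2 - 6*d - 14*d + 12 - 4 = 8*d^2 - 20*d + 8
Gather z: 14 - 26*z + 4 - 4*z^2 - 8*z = -4*z^2 - 34*z + 18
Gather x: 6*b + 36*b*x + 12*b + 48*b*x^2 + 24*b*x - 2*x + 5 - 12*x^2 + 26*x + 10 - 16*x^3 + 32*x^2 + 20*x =18*b - 16*x^3 + x^2*(48*b + 20) + x*(60*b + 44) + 15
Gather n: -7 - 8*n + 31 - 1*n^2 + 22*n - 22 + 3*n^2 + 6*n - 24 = 2*n^2 + 20*n - 22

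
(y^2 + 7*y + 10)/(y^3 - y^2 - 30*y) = (y + 2)/(y*(y - 6))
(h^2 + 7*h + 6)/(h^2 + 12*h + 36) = (h + 1)/(h + 6)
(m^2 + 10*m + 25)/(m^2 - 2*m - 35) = (m + 5)/(m - 7)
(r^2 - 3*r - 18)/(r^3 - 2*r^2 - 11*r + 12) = (r - 6)/(r^2 - 5*r + 4)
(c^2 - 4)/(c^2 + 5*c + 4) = (c^2 - 4)/(c^2 + 5*c + 4)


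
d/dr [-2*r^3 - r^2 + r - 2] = -6*r^2 - 2*r + 1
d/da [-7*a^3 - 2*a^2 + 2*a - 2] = -21*a^2 - 4*a + 2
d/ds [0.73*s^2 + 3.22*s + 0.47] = 1.46*s + 3.22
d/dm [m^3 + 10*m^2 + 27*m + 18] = 3*m^2 + 20*m + 27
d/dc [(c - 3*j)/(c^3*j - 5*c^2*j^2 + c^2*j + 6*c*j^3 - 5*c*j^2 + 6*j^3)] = (-2*c + 2*j - 1)/(j*(c^4 - 4*c^3*j + 2*c^3 + 4*c^2*j^2 - 8*c^2*j + c^2 + 8*c*j^2 - 4*c*j + 4*j^2))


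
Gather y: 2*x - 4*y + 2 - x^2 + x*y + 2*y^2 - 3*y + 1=-x^2 + 2*x + 2*y^2 + y*(x - 7) + 3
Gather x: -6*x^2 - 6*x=-6*x^2 - 6*x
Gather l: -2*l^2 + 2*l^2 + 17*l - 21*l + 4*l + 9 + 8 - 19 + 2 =0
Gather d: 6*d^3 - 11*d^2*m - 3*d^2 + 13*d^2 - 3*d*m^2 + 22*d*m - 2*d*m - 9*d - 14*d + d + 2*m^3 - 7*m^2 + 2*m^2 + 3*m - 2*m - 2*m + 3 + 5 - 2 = 6*d^3 + d^2*(10 - 11*m) + d*(-3*m^2 + 20*m - 22) + 2*m^3 - 5*m^2 - m + 6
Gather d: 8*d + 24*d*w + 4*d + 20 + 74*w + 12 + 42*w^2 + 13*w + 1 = d*(24*w + 12) + 42*w^2 + 87*w + 33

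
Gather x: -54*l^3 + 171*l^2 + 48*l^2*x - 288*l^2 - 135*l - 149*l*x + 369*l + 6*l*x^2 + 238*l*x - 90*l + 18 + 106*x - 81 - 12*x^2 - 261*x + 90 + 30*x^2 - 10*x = -54*l^3 - 117*l^2 + 144*l + x^2*(6*l + 18) + x*(48*l^2 + 89*l - 165) + 27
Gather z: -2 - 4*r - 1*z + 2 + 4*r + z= 0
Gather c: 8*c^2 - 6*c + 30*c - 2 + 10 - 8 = 8*c^2 + 24*c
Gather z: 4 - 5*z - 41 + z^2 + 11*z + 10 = z^2 + 6*z - 27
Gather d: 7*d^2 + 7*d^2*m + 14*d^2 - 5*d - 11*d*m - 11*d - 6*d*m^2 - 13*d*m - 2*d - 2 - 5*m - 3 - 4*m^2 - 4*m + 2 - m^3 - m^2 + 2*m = d^2*(7*m + 21) + d*(-6*m^2 - 24*m - 18) - m^3 - 5*m^2 - 7*m - 3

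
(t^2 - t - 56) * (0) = 0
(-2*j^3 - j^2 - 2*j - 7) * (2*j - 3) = -4*j^4 + 4*j^3 - j^2 - 8*j + 21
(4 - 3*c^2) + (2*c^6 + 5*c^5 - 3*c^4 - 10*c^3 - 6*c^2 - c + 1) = 2*c^6 + 5*c^5 - 3*c^4 - 10*c^3 - 9*c^2 - c + 5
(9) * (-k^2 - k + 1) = -9*k^2 - 9*k + 9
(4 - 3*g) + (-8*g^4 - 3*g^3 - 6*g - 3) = -8*g^4 - 3*g^3 - 9*g + 1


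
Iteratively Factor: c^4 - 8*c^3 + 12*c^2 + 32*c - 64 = (c - 4)*(c^3 - 4*c^2 - 4*c + 16) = (c - 4)*(c - 2)*(c^2 - 2*c - 8) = (c - 4)*(c - 2)*(c + 2)*(c - 4)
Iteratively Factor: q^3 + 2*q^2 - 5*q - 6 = (q + 1)*(q^2 + q - 6) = (q - 2)*(q + 1)*(q + 3)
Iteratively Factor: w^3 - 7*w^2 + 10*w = (w - 2)*(w^2 - 5*w) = (w - 5)*(w - 2)*(w)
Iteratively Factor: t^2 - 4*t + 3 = (t - 3)*(t - 1)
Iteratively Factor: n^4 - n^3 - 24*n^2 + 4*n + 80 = (n + 4)*(n^3 - 5*n^2 - 4*n + 20) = (n - 5)*(n + 4)*(n^2 - 4) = (n - 5)*(n - 2)*(n + 4)*(n + 2)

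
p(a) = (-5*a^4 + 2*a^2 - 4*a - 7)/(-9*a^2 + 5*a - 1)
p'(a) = (18*a - 5)*(-5*a^4 + 2*a^2 - 4*a - 7)/(-9*a^2 + 5*a - 1)^2 + (-20*a^3 + 4*a - 4)/(-9*a^2 + 5*a - 1)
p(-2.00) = 1.51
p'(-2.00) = -1.83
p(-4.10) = 7.93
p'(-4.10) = -4.24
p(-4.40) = 9.25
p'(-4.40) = -4.58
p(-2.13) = 1.76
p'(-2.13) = -1.99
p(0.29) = 26.16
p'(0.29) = -7.91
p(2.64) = 4.88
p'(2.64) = 3.05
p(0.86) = 3.48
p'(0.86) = -6.92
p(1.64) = 2.61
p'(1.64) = 1.28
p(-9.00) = 42.08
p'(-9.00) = -9.69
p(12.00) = 83.63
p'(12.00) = 13.64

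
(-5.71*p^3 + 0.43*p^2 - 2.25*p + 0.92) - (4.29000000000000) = -5.71*p^3 + 0.43*p^2 - 2.25*p - 3.37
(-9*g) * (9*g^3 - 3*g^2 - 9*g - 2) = -81*g^4 + 27*g^3 + 81*g^2 + 18*g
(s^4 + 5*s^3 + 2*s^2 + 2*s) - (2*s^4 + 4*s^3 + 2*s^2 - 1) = -s^4 + s^3 + 2*s + 1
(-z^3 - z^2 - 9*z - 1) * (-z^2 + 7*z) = z^5 - 6*z^4 + 2*z^3 - 62*z^2 - 7*z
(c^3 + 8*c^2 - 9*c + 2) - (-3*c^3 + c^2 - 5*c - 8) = 4*c^3 + 7*c^2 - 4*c + 10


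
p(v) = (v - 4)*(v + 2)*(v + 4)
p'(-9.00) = 191.00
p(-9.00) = -455.00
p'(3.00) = 23.00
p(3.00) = -35.00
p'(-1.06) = -16.87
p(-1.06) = -13.98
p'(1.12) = -7.76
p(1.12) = -46.01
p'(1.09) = -8.08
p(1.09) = -45.77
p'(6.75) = 147.69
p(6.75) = 258.67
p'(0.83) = -10.61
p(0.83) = -43.33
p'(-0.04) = -16.16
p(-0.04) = -31.36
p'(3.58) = 36.77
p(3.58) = -17.76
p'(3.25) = 28.69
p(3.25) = -28.55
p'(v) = (v - 4)*(v + 2) + (v - 4)*(v + 4) + (v + 2)*(v + 4) = 3*v^2 + 4*v - 16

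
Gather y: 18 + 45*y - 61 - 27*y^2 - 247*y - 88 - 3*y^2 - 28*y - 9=-30*y^2 - 230*y - 140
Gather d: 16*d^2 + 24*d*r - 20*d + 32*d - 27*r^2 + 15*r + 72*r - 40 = 16*d^2 + d*(24*r + 12) - 27*r^2 + 87*r - 40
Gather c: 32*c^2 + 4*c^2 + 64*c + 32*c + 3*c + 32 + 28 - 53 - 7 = 36*c^2 + 99*c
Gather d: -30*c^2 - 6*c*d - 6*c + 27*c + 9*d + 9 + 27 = -30*c^2 + 21*c + d*(9 - 6*c) + 36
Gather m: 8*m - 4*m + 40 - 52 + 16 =4*m + 4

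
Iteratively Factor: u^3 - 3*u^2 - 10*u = (u)*(u^2 - 3*u - 10) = u*(u + 2)*(u - 5)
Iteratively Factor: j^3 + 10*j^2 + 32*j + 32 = (j + 2)*(j^2 + 8*j + 16) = (j + 2)*(j + 4)*(j + 4)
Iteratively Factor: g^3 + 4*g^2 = (g)*(g^2 + 4*g) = g*(g + 4)*(g)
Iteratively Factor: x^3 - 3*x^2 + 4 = (x - 2)*(x^2 - x - 2) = (x - 2)*(x + 1)*(x - 2)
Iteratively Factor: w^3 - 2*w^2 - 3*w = (w + 1)*(w^2 - 3*w) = w*(w + 1)*(w - 3)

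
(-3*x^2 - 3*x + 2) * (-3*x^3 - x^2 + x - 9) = 9*x^5 + 12*x^4 - 6*x^3 + 22*x^2 + 29*x - 18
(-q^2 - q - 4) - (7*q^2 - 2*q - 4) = -8*q^2 + q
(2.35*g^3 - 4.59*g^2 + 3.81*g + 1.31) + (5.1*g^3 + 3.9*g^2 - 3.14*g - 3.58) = 7.45*g^3 - 0.69*g^2 + 0.67*g - 2.27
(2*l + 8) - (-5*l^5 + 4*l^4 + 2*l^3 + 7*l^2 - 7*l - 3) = 5*l^5 - 4*l^4 - 2*l^3 - 7*l^2 + 9*l + 11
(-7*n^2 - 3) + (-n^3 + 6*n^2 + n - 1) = -n^3 - n^2 + n - 4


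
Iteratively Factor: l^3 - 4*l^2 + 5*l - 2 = (l - 1)*(l^2 - 3*l + 2) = (l - 2)*(l - 1)*(l - 1)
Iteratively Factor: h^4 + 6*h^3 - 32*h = (h + 4)*(h^3 + 2*h^2 - 8*h) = (h - 2)*(h + 4)*(h^2 + 4*h) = h*(h - 2)*(h + 4)*(h + 4)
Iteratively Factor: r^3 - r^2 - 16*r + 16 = (r + 4)*(r^2 - 5*r + 4) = (r - 4)*(r + 4)*(r - 1)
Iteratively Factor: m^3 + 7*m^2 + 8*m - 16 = (m + 4)*(m^2 + 3*m - 4) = (m + 4)^2*(m - 1)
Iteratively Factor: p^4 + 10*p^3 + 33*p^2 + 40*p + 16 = (p + 4)*(p^3 + 6*p^2 + 9*p + 4) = (p + 4)^2*(p^2 + 2*p + 1) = (p + 1)*(p + 4)^2*(p + 1)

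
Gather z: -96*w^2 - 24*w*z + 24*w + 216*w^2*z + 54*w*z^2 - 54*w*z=-96*w^2 + 54*w*z^2 + 24*w + z*(216*w^2 - 78*w)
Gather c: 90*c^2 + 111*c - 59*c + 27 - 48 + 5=90*c^2 + 52*c - 16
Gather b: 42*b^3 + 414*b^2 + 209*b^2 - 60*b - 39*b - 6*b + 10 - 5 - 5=42*b^3 + 623*b^2 - 105*b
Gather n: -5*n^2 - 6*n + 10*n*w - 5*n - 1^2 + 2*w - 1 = -5*n^2 + n*(10*w - 11) + 2*w - 2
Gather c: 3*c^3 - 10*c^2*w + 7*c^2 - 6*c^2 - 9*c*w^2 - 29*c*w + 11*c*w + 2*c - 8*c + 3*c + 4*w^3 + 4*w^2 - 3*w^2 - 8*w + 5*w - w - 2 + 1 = 3*c^3 + c^2*(1 - 10*w) + c*(-9*w^2 - 18*w - 3) + 4*w^3 + w^2 - 4*w - 1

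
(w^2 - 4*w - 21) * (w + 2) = w^3 - 2*w^2 - 29*w - 42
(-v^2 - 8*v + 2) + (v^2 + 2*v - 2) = -6*v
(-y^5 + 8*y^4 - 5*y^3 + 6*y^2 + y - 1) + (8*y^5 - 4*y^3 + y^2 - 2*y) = 7*y^5 + 8*y^4 - 9*y^3 + 7*y^2 - y - 1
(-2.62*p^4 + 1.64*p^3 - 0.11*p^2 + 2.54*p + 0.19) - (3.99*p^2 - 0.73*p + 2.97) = -2.62*p^4 + 1.64*p^3 - 4.1*p^2 + 3.27*p - 2.78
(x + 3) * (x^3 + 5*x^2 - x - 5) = x^4 + 8*x^3 + 14*x^2 - 8*x - 15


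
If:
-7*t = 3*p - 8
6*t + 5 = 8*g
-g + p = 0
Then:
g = 83/74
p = 83/74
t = 49/74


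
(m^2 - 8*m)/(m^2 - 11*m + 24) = m/(m - 3)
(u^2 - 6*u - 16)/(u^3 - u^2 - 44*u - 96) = (u + 2)/(u^2 + 7*u + 12)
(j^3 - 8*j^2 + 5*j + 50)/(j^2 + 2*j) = j - 10 + 25/j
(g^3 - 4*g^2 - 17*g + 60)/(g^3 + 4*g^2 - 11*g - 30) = (g^2 - g - 20)/(g^2 + 7*g + 10)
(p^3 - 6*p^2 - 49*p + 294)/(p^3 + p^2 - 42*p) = (p - 7)/p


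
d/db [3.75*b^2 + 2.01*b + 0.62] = 7.5*b + 2.01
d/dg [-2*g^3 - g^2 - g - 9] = -6*g^2 - 2*g - 1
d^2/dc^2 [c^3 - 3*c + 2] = 6*c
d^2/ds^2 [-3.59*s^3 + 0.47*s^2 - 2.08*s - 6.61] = 0.94 - 21.54*s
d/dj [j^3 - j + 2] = 3*j^2 - 1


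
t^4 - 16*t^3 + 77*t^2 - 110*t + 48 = (t - 8)*(t - 6)*(t - 1)^2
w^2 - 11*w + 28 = (w - 7)*(w - 4)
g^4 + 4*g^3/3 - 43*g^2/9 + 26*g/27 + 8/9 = (g - 4/3)*(g - 2/3)*(g + 1/3)*(g + 3)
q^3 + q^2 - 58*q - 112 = (q - 8)*(q + 2)*(q + 7)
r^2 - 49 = (r - 7)*(r + 7)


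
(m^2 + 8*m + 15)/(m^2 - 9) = (m + 5)/(m - 3)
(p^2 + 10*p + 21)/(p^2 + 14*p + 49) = (p + 3)/(p + 7)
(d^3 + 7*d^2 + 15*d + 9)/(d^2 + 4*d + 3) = d + 3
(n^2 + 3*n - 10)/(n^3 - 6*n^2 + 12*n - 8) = (n + 5)/(n^2 - 4*n + 4)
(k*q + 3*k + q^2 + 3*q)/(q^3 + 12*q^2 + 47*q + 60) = (k + q)/(q^2 + 9*q + 20)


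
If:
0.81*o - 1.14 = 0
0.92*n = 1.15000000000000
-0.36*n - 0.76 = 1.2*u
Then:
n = 1.25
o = 1.41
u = -1.01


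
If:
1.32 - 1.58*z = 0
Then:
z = 0.84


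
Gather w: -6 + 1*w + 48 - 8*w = 42 - 7*w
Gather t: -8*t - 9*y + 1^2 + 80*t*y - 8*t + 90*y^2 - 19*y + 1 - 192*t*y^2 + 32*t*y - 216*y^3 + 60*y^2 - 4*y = t*(-192*y^2 + 112*y - 16) - 216*y^3 + 150*y^2 - 32*y + 2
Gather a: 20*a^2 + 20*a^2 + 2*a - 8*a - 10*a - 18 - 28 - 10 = 40*a^2 - 16*a - 56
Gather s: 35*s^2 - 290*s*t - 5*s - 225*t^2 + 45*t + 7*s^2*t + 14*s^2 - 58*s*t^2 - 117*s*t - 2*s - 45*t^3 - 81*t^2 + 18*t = s^2*(7*t + 49) + s*(-58*t^2 - 407*t - 7) - 45*t^3 - 306*t^2 + 63*t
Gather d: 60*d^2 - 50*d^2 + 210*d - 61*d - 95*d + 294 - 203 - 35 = 10*d^2 + 54*d + 56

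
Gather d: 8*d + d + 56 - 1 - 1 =9*d + 54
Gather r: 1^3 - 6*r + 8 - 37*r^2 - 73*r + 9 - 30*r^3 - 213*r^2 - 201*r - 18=-30*r^3 - 250*r^2 - 280*r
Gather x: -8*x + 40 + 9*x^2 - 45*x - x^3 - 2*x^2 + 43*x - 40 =-x^3 + 7*x^2 - 10*x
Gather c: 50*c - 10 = 50*c - 10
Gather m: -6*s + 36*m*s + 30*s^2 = 36*m*s + 30*s^2 - 6*s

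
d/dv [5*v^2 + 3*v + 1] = 10*v + 3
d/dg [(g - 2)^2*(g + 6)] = (g - 2)*(3*g + 10)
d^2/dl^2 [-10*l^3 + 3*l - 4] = -60*l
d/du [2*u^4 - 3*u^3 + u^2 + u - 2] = 8*u^3 - 9*u^2 + 2*u + 1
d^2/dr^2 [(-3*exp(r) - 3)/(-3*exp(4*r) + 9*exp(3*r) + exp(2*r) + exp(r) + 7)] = (243*exp(8*r) - 459*exp(7*r) - 909*exp(6*r) + 2241*exp(5*r) + 1587*exp(4*r) - 1386*exp(3*r) - 1818*exp(2*r) - 102*exp(r) + 126)*exp(r)/(27*exp(12*r) - 243*exp(11*r) + 702*exp(10*r) - 594*exp(9*r) - 261*exp(8*r) + 882*exp(7*r) - 1621*exp(6*r) - 282*exp(5*r) + 39*exp(4*r) - 1366*exp(3*r) - 168*exp(2*r) - 147*exp(r) - 343)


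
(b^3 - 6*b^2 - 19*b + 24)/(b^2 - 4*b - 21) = (b^2 - 9*b + 8)/(b - 7)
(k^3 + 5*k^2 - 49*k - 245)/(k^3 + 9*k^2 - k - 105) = (k - 7)/(k - 3)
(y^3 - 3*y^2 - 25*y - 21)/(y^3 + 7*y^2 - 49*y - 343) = (y^2 + 4*y + 3)/(y^2 + 14*y + 49)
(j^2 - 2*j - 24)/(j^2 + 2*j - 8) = (j - 6)/(j - 2)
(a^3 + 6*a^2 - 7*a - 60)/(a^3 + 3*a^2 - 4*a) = (a^2 + 2*a - 15)/(a*(a - 1))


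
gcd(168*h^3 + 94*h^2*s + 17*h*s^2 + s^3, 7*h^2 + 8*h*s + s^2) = 7*h + s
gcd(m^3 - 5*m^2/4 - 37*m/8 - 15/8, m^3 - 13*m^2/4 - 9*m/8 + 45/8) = m^2 - 7*m/4 - 15/4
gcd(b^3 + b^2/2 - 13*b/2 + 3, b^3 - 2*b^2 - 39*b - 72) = b + 3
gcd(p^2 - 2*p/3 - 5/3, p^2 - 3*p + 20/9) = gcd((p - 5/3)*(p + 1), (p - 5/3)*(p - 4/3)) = p - 5/3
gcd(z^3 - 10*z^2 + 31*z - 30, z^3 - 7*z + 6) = z - 2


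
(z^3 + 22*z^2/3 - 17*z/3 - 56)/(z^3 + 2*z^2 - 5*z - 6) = (z^2 + 13*z/3 - 56/3)/(z^2 - z - 2)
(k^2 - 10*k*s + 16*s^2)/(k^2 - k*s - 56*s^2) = (k - 2*s)/(k + 7*s)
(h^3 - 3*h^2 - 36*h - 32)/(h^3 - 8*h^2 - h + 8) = (h + 4)/(h - 1)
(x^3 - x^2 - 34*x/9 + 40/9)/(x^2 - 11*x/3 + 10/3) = (3*x^2 + 2*x - 8)/(3*(x - 2))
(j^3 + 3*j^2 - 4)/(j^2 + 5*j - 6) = (j^2 + 4*j + 4)/(j + 6)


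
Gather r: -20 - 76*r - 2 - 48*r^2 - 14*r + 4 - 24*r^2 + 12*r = -72*r^2 - 78*r - 18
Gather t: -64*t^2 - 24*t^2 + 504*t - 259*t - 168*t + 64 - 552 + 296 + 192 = -88*t^2 + 77*t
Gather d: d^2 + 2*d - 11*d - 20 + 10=d^2 - 9*d - 10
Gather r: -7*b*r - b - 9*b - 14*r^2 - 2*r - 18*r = -10*b - 14*r^2 + r*(-7*b - 20)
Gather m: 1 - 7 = -6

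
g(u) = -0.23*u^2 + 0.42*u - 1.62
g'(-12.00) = 5.94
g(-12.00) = -39.78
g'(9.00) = -3.72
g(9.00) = -16.47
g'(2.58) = -0.77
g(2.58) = -2.07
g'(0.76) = 0.07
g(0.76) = -1.43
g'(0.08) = 0.38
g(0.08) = -1.59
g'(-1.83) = 1.26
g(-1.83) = -3.16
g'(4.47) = -1.64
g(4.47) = -4.34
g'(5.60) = -2.16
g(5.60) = -6.48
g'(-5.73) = 3.06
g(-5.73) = -11.58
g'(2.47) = -0.72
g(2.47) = -1.99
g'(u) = 0.42 - 0.46*u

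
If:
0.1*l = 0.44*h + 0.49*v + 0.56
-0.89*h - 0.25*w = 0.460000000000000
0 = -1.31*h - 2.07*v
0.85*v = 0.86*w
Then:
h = -0.63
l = 4.79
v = 0.40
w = 0.39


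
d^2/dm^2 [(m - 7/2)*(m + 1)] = 2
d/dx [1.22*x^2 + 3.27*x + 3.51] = 2.44*x + 3.27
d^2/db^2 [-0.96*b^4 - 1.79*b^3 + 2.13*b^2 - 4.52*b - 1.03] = -11.52*b^2 - 10.74*b + 4.26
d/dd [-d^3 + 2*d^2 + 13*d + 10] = -3*d^2 + 4*d + 13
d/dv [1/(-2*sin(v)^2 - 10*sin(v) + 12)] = (2*sin(v) + 5)*cos(v)/(2*(sin(v)^2 + 5*sin(v) - 6)^2)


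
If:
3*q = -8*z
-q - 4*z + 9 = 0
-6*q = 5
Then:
No Solution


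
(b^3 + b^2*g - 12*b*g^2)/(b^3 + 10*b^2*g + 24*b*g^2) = (b - 3*g)/(b + 6*g)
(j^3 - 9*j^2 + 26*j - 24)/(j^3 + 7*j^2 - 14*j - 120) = (j^2 - 5*j + 6)/(j^2 + 11*j + 30)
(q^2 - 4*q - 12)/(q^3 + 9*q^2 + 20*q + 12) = (q - 6)/(q^2 + 7*q + 6)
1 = 1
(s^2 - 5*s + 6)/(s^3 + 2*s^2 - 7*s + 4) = (s^2 - 5*s + 6)/(s^3 + 2*s^2 - 7*s + 4)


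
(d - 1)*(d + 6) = d^2 + 5*d - 6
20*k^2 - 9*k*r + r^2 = (-5*k + r)*(-4*k + r)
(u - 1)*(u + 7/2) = u^2 + 5*u/2 - 7/2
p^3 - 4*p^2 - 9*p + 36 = (p - 4)*(p - 3)*(p + 3)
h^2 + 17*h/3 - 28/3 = (h - 4/3)*(h + 7)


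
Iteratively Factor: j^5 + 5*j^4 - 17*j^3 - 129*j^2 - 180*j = (j)*(j^4 + 5*j^3 - 17*j^2 - 129*j - 180) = j*(j - 5)*(j^3 + 10*j^2 + 33*j + 36) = j*(j - 5)*(j + 3)*(j^2 + 7*j + 12) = j*(j - 5)*(j + 3)*(j + 4)*(j + 3)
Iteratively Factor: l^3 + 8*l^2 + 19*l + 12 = (l + 3)*(l^2 + 5*l + 4) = (l + 3)*(l + 4)*(l + 1)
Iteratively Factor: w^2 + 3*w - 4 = (w + 4)*(w - 1)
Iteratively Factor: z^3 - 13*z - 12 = (z + 3)*(z^2 - 3*z - 4) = (z + 1)*(z + 3)*(z - 4)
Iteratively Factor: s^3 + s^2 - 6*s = (s + 3)*(s^2 - 2*s) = s*(s + 3)*(s - 2)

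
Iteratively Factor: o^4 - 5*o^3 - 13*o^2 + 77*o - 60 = (o - 5)*(o^3 - 13*o + 12) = (o - 5)*(o + 4)*(o^2 - 4*o + 3) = (o - 5)*(o - 3)*(o + 4)*(o - 1)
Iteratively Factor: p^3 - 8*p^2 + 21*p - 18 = (p - 3)*(p^2 - 5*p + 6) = (p - 3)^2*(p - 2)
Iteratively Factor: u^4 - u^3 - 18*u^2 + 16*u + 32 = (u + 4)*(u^3 - 5*u^2 + 2*u + 8) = (u + 1)*(u + 4)*(u^2 - 6*u + 8) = (u - 2)*(u + 1)*(u + 4)*(u - 4)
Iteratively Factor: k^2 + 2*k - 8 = (k - 2)*(k + 4)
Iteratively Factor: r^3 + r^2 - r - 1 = (r + 1)*(r^2 - 1) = (r + 1)^2*(r - 1)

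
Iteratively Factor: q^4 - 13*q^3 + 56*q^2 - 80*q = (q - 4)*(q^3 - 9*q^2 + 20*q) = q*(q - 4)*(q^2 - 9*q + 20) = q*(q - 5)*(q - 4)*(q - 4)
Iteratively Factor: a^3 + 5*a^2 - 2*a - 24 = (a + 4)*(a^2 + a - 6) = (a + 3)*(a + 4)*(a - 2)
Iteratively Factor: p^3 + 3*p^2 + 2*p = (p)*(p^2 + 3*p + 2) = p*(p + 1)*(p + 2)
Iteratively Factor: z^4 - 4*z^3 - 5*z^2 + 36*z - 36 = (z - 3)*(z^3 - z^2 - 8*z + 12) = (z - 3)*(z - 2)*(z^2 + z - 6) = (z - 3)*(z - 2)*(z + 3)*(z - 2)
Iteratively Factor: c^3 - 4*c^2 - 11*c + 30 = (c + 3)*(c^2 - 7*c + 10) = (c - 2)*(c + 3)*(c - 5)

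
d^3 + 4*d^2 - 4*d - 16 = (d - 2)*(d + 2)*(d + 4)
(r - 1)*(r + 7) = r^2 + 6*r - 7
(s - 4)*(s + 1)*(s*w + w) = s^3*w - 2*s^2*w - 7*s*w - 4*w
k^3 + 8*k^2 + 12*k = k*(k + 2)*(k + 6)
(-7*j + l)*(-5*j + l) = 35*j^2 - 12*j*l + l^2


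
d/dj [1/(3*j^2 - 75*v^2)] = -2*j/(3*(j^2 - 25*v^2)^2)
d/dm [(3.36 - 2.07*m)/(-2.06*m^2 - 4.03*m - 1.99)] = (-4.2642*m^2 + 13.8432*m + 17.6601)/(4.2436*m^4 + 16.6036*m^3 + 24.4397*m^2 + 16.0394*m + 3.9601)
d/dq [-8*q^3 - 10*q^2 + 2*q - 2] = -24*q^2 - 20*q + 2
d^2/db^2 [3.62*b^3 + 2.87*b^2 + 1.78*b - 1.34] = 21.72*b + 5.74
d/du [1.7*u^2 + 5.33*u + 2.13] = 3.4*u + 5.33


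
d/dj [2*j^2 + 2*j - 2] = 4*j + 2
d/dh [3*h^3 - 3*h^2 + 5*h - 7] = 9*h^2 - 6*h + 5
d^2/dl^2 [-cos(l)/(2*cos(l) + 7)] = 7*(7*cos(l) - cos(2*l) + 3)/(2*cos(l) + 7)^3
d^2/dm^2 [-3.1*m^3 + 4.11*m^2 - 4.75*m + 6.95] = 8.22 - 18.6*m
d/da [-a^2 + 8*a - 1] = 8 - 2*a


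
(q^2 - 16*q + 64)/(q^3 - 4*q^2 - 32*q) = (q - 8)/(q*(q + 4))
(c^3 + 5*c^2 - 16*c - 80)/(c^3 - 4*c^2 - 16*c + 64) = (c + 5)/(c - 4)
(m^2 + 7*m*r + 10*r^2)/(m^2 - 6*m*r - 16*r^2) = (-m - 5*r)/(-m + 8*r)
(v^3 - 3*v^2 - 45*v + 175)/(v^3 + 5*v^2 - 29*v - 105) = (v - 5)/(v + 3)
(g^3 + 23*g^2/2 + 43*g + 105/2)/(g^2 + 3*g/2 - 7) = (g^2 + 8*g + 15)/(g - 2)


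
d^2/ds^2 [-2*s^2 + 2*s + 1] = -4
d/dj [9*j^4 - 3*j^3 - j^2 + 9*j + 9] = 36*j^3 - 9*j^2 - 2*j + 9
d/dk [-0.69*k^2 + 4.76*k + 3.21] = 4.76 - 1.38*k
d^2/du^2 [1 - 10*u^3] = -60*u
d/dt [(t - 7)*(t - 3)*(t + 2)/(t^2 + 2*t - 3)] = (t^4 + 4*t^3 - 26*t^2 - 36*t - 87)/(t^4 + 4*t^3 - 2*t^2 - 12*t + 9)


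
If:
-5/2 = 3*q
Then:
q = -5/6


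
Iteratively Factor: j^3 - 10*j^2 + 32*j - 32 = (j - 2)*(j^2 - 8*j + 16) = (j - 4)*(j - 2)*(j - 4)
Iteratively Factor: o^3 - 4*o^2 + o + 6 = (o + 1)*(o^2 - 5*o + 6) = (o - 3)*(o + 1)*(o - 2)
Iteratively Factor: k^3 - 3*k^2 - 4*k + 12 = (k - 3)*(k^2 - 4) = (k - 3)*(k + 2)*(k - 2)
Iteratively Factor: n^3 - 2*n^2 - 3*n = (n)*(n^2 - 2*n - 3) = n*(n + 1)*(n - 3)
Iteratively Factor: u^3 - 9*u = (u - 3)*(u^2 + 3*u) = (u - 3)*(u + 3)*(u)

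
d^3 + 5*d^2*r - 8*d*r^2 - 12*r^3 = (d - 2*r)*(d + r)*(d + 6*r)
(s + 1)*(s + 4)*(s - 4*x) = s^3 - 4*s^2*x + 5*s^2 - 20*s*x + 4*s - 16*x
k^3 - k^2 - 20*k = k*(k - 5)*(k + 4)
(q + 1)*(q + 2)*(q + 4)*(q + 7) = q^4 + 14*q^3 + 63*q^2 + 106*q + 56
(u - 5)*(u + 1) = u^2 - 4*u - 5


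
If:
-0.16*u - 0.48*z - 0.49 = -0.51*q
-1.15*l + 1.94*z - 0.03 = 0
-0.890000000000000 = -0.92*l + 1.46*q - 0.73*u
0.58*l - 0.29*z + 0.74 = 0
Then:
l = -1.80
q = 2.86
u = 9.21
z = -1.05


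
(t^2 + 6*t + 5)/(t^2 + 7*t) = (t^2 + 6*t + 5)/(t*(t + 7))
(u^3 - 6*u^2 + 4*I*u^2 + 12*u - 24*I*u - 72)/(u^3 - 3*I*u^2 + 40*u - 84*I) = (u - 6)/(u - 7*I)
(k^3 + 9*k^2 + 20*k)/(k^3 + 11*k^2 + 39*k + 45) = k*(k + 4)/(k^2 + 6*k + 9)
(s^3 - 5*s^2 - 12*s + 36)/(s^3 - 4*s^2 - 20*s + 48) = (s + 3)/(s + 4)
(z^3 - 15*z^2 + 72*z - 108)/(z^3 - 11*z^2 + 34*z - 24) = (z^2 - 9*z + 18)/(z^2 - 5*z + 4)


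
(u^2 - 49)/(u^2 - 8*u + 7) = (u + 7)/(u - 1)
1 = 1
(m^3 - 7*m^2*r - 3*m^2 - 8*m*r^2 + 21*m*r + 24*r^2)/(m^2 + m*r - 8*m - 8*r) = (m^2 - 8*m*r - 3*m + 24*r)/(m - 8)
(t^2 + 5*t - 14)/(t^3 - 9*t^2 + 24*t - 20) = (t + 7)/(t^2 - 7*t + 10)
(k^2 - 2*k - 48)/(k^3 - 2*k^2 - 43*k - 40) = (k + 6)/(k^2 + 6*k + 5)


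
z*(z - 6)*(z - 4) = z^3 - 10*z^2 + 24*z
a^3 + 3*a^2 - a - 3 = (a - 1)*(a + 1)*(a + 3)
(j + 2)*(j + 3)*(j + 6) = j^3 + 11*j^2 + 36*j + 36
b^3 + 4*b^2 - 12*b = b*(b - 2)*(b + 6)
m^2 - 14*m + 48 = (m - 8)*(m - 6)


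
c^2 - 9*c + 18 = (c - 6)*(c - 3)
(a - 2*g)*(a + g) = a^2 - a*g - 2*g^2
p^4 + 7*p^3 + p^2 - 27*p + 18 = (p - 1)^2*(p + 3)*(p + 6)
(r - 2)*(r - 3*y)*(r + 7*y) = r^3 + 4*r^2*y - 2*r^2 - 21*r*y^2 - 8*r*y + 42*y^2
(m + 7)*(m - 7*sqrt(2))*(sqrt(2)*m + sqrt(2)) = sqrt(2)*m^3 - 14*m^2 + 8*sqrt(2)*m^2 - 112*m + 7*sqrt(2)*m - 98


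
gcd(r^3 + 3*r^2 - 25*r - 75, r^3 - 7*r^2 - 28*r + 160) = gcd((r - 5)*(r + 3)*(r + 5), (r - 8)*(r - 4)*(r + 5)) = r + 5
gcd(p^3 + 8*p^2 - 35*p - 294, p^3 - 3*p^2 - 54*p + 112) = p + 7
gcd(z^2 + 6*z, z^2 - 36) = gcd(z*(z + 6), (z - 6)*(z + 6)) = z + 6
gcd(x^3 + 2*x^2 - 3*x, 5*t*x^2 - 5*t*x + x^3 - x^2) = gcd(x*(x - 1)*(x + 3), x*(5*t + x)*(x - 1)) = x^2 - x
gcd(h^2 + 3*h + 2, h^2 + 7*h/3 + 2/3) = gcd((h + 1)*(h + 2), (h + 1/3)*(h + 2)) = h + 2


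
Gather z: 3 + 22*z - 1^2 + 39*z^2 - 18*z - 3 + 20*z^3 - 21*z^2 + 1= 20*z^3 + 18*z^2 + 4*z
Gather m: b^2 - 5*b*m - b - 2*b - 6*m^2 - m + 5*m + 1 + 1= b^2 - 3*b - 6*m^2 + m*(4 - 5*b) + 2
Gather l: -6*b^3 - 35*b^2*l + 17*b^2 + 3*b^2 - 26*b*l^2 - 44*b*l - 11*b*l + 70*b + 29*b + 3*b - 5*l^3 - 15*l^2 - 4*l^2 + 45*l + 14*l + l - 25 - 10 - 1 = -6*b^3 + 20*b^2 + 102*b - 5*l^3 + l^2*(-26*b - 19) + l*(-35*b^2 - 55*b + 60) - 36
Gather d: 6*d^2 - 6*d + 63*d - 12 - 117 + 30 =6*d^2 + 57*d - 99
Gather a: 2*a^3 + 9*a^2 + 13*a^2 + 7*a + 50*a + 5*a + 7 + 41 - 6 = 2*a^3 + 22*a^2 + 62*a + 42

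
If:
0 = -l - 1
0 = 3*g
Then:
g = 0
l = -1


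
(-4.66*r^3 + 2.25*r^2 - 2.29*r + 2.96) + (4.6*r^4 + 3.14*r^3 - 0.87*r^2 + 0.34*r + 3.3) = 4.6*r^4 - 1.52*r^3 + 1.38*r^2 - 1.95*r + 6.26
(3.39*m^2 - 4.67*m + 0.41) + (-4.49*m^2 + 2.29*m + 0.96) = -1.1*m^2 - 2.38*m + 1.37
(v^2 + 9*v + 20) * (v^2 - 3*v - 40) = v^4 + 6*v^3 - 47*v^2 - 420*v - 800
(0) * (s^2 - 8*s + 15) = 0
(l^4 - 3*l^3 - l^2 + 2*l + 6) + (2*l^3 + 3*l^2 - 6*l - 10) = l^4 - l^3 + 2*l^2 - 4*l - 4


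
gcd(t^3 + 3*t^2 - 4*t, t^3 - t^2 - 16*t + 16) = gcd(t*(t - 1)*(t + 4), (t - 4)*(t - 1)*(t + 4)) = t^2 + 3*t - 4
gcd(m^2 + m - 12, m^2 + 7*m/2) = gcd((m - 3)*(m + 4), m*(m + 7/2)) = 1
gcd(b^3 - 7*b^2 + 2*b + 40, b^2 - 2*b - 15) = b - 5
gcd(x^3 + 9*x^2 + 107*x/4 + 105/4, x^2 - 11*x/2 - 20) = x + 5/2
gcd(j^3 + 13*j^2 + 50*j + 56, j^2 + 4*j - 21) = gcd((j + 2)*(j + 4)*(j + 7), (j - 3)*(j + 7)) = j + 7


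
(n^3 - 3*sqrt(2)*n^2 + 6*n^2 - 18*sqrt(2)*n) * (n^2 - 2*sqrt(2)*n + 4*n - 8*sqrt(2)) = n^5 - 5*sqrt(2)*n^4 + 10*n^4 - 50*sqrt(2)*n^3 + 36*n^3 - 120*sqrt(2)*n^2 + 120*n^2 + 288*n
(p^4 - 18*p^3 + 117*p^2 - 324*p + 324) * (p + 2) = p^5 - 16*p^4 + 81*p^3 - 90*p^2 - 324*p + 648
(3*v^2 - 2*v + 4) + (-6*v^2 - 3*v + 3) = -3*v^2 - 5*v + 7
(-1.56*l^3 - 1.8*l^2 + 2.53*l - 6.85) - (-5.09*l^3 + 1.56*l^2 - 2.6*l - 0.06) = 3.53*l^3 - 3.36*l^2 + 5.13*l - 6.79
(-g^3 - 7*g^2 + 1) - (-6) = -g^3 - 7*g^2 + 7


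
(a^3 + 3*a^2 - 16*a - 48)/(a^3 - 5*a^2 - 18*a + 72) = (a^2 - a - 12)/(a^2 - 9*a + 18)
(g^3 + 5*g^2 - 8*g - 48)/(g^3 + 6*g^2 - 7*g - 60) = (g + 4)/(g + 5)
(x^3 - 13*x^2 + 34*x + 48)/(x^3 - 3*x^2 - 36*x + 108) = (x^2 - 7*x - 8)/(x^2 + 3*x - 18)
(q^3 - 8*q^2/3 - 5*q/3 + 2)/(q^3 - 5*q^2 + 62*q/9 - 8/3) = 3*(q + 1)/(3*q - 4)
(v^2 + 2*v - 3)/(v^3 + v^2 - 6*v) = (v - 1)/(v*(v - 2))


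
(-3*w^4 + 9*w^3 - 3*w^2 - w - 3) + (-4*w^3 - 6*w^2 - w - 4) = -3*w^4 + 5*w^3 - 9*w^2 - 2*w - 7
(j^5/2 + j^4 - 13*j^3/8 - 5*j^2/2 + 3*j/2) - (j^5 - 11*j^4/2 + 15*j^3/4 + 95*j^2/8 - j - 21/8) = -j^5/2 + 13*j^4/2 - 43*j^3/8 - 115*j^2/8 + 5*j/2 + 21/8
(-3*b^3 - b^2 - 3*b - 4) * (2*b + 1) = -6*b^4 - 5*b^3 - 7*b^2 - 11*b - 4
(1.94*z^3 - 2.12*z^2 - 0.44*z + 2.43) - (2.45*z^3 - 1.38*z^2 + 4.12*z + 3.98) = -0.51*z^3 - 0.74*z^2 - 4.56*z - 1.55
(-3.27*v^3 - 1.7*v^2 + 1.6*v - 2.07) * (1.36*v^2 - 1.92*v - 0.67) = -4.4472*v^5 + 3.9664*v^4 + 7.6309*v^3 - 4.7482*v^2 + 2.9024*v + 1.3869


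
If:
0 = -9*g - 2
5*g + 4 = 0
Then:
No Solution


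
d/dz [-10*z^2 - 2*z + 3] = -20*z - 2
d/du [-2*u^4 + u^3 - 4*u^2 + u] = -8*u^3 + 3*u^2 - 8*u + 1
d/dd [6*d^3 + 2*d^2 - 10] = 2*d*(9*d + 2)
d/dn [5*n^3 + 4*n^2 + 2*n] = 15*n^2 + 8*n + 2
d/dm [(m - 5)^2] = 2*m - 10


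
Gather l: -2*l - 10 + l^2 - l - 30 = l^2 - 3*l - 40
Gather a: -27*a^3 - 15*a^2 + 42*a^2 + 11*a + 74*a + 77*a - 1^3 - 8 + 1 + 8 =-27*a^3 + 27*a^2 + 162*a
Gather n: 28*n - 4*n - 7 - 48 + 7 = 24*n - 48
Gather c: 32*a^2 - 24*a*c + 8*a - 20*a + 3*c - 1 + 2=32*a^2 - 12*a + c*(3 - 24*a) + 1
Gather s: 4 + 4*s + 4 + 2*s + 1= 6*s + 9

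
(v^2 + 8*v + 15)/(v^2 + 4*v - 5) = (v + 3)/(v - 1)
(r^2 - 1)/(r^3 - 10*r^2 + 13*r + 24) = (r - 1)/(r^2 - 11*r + 24)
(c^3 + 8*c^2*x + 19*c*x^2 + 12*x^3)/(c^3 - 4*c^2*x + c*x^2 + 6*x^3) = (c^2 + 7*c*x + 12*x^2)/(c^2 - 5*c*x + 6*x^2)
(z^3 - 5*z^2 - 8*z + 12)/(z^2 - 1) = (z^2 - 4*z - 12)/(z + 1)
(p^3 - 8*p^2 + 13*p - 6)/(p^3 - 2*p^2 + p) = (p - 6)/p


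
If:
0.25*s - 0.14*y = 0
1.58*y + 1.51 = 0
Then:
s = -0.54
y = -0.96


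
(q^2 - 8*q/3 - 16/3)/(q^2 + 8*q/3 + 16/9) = 3*(q - 4)/(3*q + 4)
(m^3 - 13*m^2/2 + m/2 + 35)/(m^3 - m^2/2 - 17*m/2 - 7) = (m - 5)/(m + 1)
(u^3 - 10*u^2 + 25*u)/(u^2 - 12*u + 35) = u*(u - 5)/(u - 7)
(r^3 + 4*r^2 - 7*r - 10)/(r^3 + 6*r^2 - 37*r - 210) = (r^2 - r - 2)/(r^2 + r - 42)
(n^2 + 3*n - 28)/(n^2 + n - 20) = (n + 7)/(n + 5)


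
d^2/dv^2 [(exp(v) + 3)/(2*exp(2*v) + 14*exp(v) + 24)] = (exp(v) - 4)*exp(v)/(2*(exp(3*v) + 12*exp(2*v) + 48*exp(v) + 64))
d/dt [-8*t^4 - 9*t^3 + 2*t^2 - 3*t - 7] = -32*t^3 - 27*t^2 + 4*t - 3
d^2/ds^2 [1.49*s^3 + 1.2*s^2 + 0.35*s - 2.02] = 8.94*s + 2.4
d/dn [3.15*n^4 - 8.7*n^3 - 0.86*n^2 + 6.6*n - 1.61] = 12.6*n^3 - 26.1*n^2 - 1.72*n + 6.6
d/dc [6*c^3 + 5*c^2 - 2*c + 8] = 18*c^2 + 10*c - 2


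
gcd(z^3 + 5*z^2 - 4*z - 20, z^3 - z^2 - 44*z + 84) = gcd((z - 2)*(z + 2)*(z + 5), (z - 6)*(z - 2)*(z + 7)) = z - 2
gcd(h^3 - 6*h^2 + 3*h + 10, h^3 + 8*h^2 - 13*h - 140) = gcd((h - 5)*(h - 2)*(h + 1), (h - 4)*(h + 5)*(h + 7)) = 1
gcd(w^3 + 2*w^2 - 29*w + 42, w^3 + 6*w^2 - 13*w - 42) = w^2 + 4*w - 21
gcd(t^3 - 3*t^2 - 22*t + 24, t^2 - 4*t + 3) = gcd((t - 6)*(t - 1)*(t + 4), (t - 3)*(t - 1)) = t - 1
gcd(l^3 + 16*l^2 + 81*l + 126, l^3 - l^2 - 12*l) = l + 3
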